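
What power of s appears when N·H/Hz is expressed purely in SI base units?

-3

N = kg·m/s² = kg·m·s⁻² (force = mass × acceleration).
H = Wb/A (inductance = flux per current),
    = kg·m²·s⁻²·A⁻².
Hz = 1/s = s⁻¹ (frequency is cycles per second).
So Hz⁻¹ = s.
Combining: N·H·Hz⁻¹ = (kg·m·s⁻²) · (kg·m²·s⁻²·A⁻²) · s = kg²·m³·s⁻³·A⁻².
The exponent of s is -3.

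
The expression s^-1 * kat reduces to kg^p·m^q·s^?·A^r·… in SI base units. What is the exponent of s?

kat = mol/s = s⁻¹·mol (catalytic activity).
Combining: s⁻¹·kat = s⁻¹ · (s⁻¹·mol) = s⁻²·mol.
The exponent of s is -2.

-2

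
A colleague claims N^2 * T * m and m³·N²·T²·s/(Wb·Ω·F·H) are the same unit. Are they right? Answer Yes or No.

No

Left side:
  N = kg·m·s⁻².
  So N² = kg²·m²·s⁻⁴.
  T = kg·s⁻²·A⁻¹.
  Combining: N²·T·m = (kg²·m²·s⁻⁴) · (kg·s⁻²·A⁻¹) · m = kg³·m³·s⁻⁶·A⁻¹.
Right side:
  N = kg·m·s⁻².
  So N² = kg²·m²·s⁻⁴.
  Wb = kg·m²·s⁻²·A⁻¹.
  So Wb⁻¹ = kg⁻¹·m⁻²·s²·A.
  Ω = kg·m²·s⁻³·A⁻².
  So Ω⁻¹ = kg⁻¹·m⁻²·s³·A².
  F = kg⁻¹·m⁻²·s⁴·A².
  So F⁻¹ = kg·m²·s⁻⁴·A⁻².
  H = kg·m²·s⁻²·A⁻².
  So H⁻¹ = kg⁻¹·m⁻²·s²·A².
  T = kg·s⁻²·A⁻¹.
  So T² = kg²·s⁻⁴·A⁻².
  Combining: m³·N²·Wb⁻¹·Ω⁻¹·F⁻¹·H⁻¹·T²·s = m³ · (kg²·m²·s⁻⁴) · (kg⁻¹·m⁻²·s²·A) · (kg⁻¹·m⁻²·s³·A²) · (kg·m²·s⁻⁴·A⁻²) · (kg⁻¹·m⁻²·s²·A²) · (kg²·s⁻⁴·A⁻²) · s = kg²·m·s⁻⁴·A.
Left is kg³·m³·s⁻⁶·A⁻¹; right is kg²·m·s⁻⁴·A — different.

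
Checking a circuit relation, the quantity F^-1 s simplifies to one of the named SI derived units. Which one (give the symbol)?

Ω

F = kg⁻¹·m⁻²·s⁴·A².
So F⁻¹ = kg·m²·s⁻⁴·A⁻².
Combining: F⁻¹·s = (kg·m²·s⁻⁴·A⁻²) · s = kg·m²·s⁻³·A⁻².
kg·m²·s⁻³·A⁻² is the base-SI form of the ohm.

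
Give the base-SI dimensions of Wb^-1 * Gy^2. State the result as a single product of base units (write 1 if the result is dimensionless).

Wb = kg·m²·s⁻²·A⁻¹.
So Wb⁻¹ = kg⁻¹·m⁻²·s²·A.
Gy = m²·s⁻².
So Gy² = m⁴·s⁻⁴.
Combining: Wb⁻¹·Gy² = (kg⁻¹·m⁻²·s²·A) · (m⁴·s⁻⁴) = kg⁻¹·m²·s⁻²·A.

kg⁻¹·m²·s⁻²·A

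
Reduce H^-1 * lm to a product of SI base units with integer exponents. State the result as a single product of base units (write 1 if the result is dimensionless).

H = kg·m²·s⁻²·A⁻².
So H⁻¹ = kg⁻¹·m⁻²·s²·A².
lm = cd.
Combining: H⁻¹·lm = (kg⁻¹·m⁻²·s²·A²) · cd = kg⁻¹·m⁻²·s²·A²·cd.

kg⁻¹·m⁻²·s²·A²·cd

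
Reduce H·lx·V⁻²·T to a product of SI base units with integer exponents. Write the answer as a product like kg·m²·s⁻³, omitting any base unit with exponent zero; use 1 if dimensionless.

m⁻⁴·s²·A⁻¹·cd

H = Wb/A (inductance = flux per current),
    = kg·m²·s⁻²·A⁻².
lx = lm/m² (illuminance = luminous flux per area),
    = m⁻²·cd.
V = W/A (potential = power per current),
    = kg·m²·s⁻³·A⁻¹.
So V⁻² = kg⁻²·m⁻⁴·s⁶·A².
T = Wb/m² (flux density = flux per area),
    = kg·s⁻²·A⁻¹.
Combining: H·lx·V⁻²·T = (kg·m²·s⁻²·A⁻²) · (m⁻²·cd) · (kg⁻²·m⁻⁴·s⁶·A²) · (kg·s⁻²·A⁻¹) = m⁻⁴·s²·A⁻¹·cd.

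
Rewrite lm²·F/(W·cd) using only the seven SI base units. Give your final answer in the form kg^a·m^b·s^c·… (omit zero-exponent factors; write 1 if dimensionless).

lm = cd·sr = cd (luminous flux; sr is dimensionless).
So lm² = cd².
W = J/s (power = energy per time),
    = kg·m²·s⁻³.
So W⁻¹ = kg⁻¹·m⁻²·s³.
F = C/V (capacitance = charge per voltage),
    = A·s/(kg·m²·s⁻³·A⁻¹) (substituting C and V),
    = kg⁻¹·m⁻²·s⁴·A².
Combining: lm²·W⁻¹·cd⁻¹·F = cd² · (kg⁻¹·m⁻²·s³) · cd⁻¹ · (kg⁻¹·m⁻²·s⁴·A²) = kg⁻²·m⁻⁴·s⁷·A²·cd.

kg⁻²·m⁻⁴·s⁷·A²·cd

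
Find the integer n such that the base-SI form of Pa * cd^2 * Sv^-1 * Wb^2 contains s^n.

-4

Pa = N/m² (pressure = force per area),
    = kg·m⁻¹·s⁻².
Sv = J/kg (equivalent dose = energy per mass),
    = m²·s⁻².
So Sv⁻¹ = m⁻²·s².
Wb = V·s (flux: a volt is a weber per second),
    = kg·m²·s⁻²·A⁻¹.
So Wb² = kg²·m⁴·s⁻⁴·A⁻².
Combining: Pa·cd²·Sv⁻¹·Wb² = (kg·m⁻¹·s⁻²) · cd² · (m⁻²·s²) · (kg²·m⁴·s⁻⁴·A⁻²) = kg³·m·s⁻⁴·A⁻²·cd².
The exponent of s is -4.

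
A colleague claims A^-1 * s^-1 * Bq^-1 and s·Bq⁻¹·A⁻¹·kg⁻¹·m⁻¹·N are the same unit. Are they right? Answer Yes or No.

Yes

Left side:
  Bq = s⁻¹.
  So Bq⁻¹ = s.
  Combining: A⁻¹·s⁻¹·Bq⁻¹ = A⁻¹ · s⁻¹ · s = A⁻¹.
Right side:
  Bq = 1/s = s⁻¹ (activity is decays per second).
  So Bq⁻¹ = s.
  N = kg·m/s² = kg·m·s⁻² (force = mass × acceleration).
  Combining: s·Bq⁻¹·A⁻¹·kg⁻¹·m⁻¹·N = s · s · A⁻¹ · kg⁻¹ · m⁻¹ · (kg·m·s⁻²) = A⁻¹.
Both reduce to A⁻¹.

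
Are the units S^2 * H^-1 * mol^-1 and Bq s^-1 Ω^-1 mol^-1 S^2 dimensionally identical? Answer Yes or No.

No

Left side:
  S = 1/Ω (conductance is reciprocal resistance),
      = kg⁻¹·m⁻²·s³·A².
  So S² = kg⁻²·m⁻⁴·s⁶·A⁴.
  H = Wb/A (inductance = flux per current),
      = kg·m²·s⁻²·A⁻².
  So H⁻¹ = kg⁻¹·m⁻²·s²·A².
  Combining: S²·H⁻¹·mol⁻¹ = (kg⁻²·m⁻⁴·s⁶·A⁴) · (kg⁻¹·m⁻²·s²·A²) · mol⁻¹ = kg⁻³·m⁻⁶·s⁸·A⁶·mol⁻¹.
Right side:
  Bq = 1/s = s⁻¹ (activity is decays per second).
  Ω = V/A (resistance = voltage per current),
      = kg·m²·s⁻³·A⁻².
  So Ω⁻¹ = kg⁻¹·m⁻²·s³·A².
  S = 1/Ω (conductance is reciprocal resistance),
      = kg⁻¹·m⁻²·s³·A².
  So S² = kg⁻²·m⁻⁴·s⁶·A⁴.
  Combining: Bq·s⁻¹·Ω⁻¹·mol⁻¹·S² = s⁻¹ · s⁻¹ · (kg⁻¹·m⁻²·s³·A²) · mol⁻¹ · (kg⁻²·m⁻⁴·s⁶·A⁴) = kg⁻³·m⁻⁶·s⁷·A⁶·mol⁻¹.
Left is kg⁻³·m⁻⁶·s⁸·A⁶·mol⁻¹; right is kg⁻³·m⁻⁶·s⁷·A⁶·mol⁻¹ — different.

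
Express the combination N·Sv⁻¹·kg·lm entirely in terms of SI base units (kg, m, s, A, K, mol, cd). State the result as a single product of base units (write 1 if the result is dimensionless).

kg²·m⁻¹·cd

N = kg·m·s⁻².
Sv = m²·s⁻².
So Sv⁻¹ = m⁻²·s².
lm = cd.
Combining: N·Sv⁻¹·kg·lm = (kg·m·s⁻²) · (m⁻²·s²) · kg · cd = kg²·m⁻¹·cd.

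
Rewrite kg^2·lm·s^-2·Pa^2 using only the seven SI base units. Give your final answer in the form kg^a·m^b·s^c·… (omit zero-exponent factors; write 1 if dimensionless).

lm = cd.
Pa = kg·m⁻¹·s⁻².
So Pa² = kg²·m⁻²·s⁻⁴.
Combining: kg²·lm·s⁻²·Pa² = kg² · cd · s⁻² · (kg²·m⁻²·s⁻⁴) = kg⁴·m⁻²·s⁻⁶·cd.

kg⁴·m⁻²·s⁻⁶·cd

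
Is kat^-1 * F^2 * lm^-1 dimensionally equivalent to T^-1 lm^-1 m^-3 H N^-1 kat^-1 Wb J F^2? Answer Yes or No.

No

Left side:
  kat = mol/s = s⁻¹·mol (catalytic activity).
  So kat⁻¹ = s·mol⁻¹.
  F = C/V (capacitance = charge per voltage),
      = A·s/(kg·m²·s⁻³·A⁻¹) (substituting C and V),
      = kg⁻¹·m⁻²·s⁴·A².
  So F² = kg⁻²·m⁻⁴·s⁸·A⁴.
  lm = cd·sr = cd (luminous flux; sr is dimensionless).
  So lm⁻¹ = cd⁻¹.
  Combining: kat⁻¹·F²·lm⁻¹ = (s·mol⁻¹) · (kg⁻²·m⁻⁴·s⁸·A⁴) · cd⁻¹ = kg⁻²·m⁻⁴·s⁹·A⁴·mol⁻¹·cd⁻¹.
Right side:
  T = Wb/m² (flux density = flux per area),
      = kg·s⁻²·A⁻¹.
  So T⁻¹ = kg⁻¹·s²·A.
  lm = cd·sr = cd (luminous flux; sr is dimensionless).
  So lm⁻¹ = cd⁻¹.
  H = Wb/A (inductance = flux per current),
      = kg·m²·s⁻²·A⁻².
  N = kg·m/s² = kg·m·s⁻² (force = mass × acceleration).
  So N⁻¹ = kg⁻¹·m⁻¹·s².
  kat = mol/s = s⁻¹·mol (catalytic activity).
  So kat⁻¹ = s·mol⁻¹.
  Wb = V·s (flux: a volt is a weber per second),
      = kg·m²·s⁻²·A⁻¹.
  J = N·m (work = force × distance),
      = kg·m²·s⁻².
  F = C/V (capacitance = charge per voltage),
      = A·s/(kg·m²·s⁻³·A⁻¹) (substituting C and V),
      = kg⁻¹·m⁻²·s⁴·A².
  So F² = kg⁻²·m⁻⁴·s⁸·A⁴.
  Combining: T⁻¹·lm⁻¹·m⁻³·H·N⁻¹·kat⁻¹·Wb·J·F² = (kg⁻¹·s²·A) · cd⁻¹ · m⁻³ · (kg·m²·s⁻²·A⁻²) · (kg⁻¹·m⁻¹·s²) · (s·mol⁻¹) · (kg·m²·s⁻²·A⁻¹) · (kg·m²·s⁻²) · (kg⁻²·m⁻⁴·s⁸·A⁴) = kg⁻¹·m⁻²·s⁷·A²·mol⁻¹·cd⁻¹.
Left is kg⁻²·m⁻⁴·s⁹·A⁴·mol⁻¹·cd⁻¹; right is kg⁻¹·m⁻²·s⁷·A²·mol⁻¹·cd⁻¹ — different.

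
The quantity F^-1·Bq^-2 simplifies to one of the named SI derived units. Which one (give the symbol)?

H

F = C/V (capacitance = charge per voltage),
    = A·s/(kg·m²·s⁻³·A⁻¹) (substituting C and V),
    = kg⁻¹·m⁻²·s⁴·A².
So F⁻¹ = kg·m²·s⁻⁴·A⁻².
Bq = 1/s = s⁻¹ (activity is decays per second).
So Bq⁻² = s².
Combining: F⁻¹·Bq⁻² = (kg·m²·s⁻⁴·A⁻²) · s² = kg·m²·s⁻²·A⁻².
kg·m²·s⁻²·A⁻² is the base-SI form of the henry.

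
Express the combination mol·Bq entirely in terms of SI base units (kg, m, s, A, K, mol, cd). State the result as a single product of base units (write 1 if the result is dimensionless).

s⁻¹·mol

Bq = 1/s = s⁻¹ (activity is decays per second).
Combining: mol·Bq = mol · s⁻¹ = s⁻¹·mol.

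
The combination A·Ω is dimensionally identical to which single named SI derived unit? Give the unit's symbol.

V

Ω = V/A (resistance = voltage per current),
    = kg·m²·s⁻³·A⁻².
Combining: A·Ω = A · (kg·m²·s⁻³·A⁻²) = kg·m²·s⁻³·A⁻¹.
kg·m²·s⁻³·A⁻¹ is the base-SI form of the volt.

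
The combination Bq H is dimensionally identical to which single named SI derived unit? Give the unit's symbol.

Ω

Bq = 1/s = s⁻¹ (activity is decays per second).
H = Wb/A (inductance = flux per current),
    = kg·m²·s⁻²·A⁻².
Combining: Bq·H = s⁻¹ · (kg·m²·s⁻²·A⁻²) = kg·m²·s⁻³·A⁻².
kg·m²·s⁻³·A⁻² is the base-SI form of the ohm.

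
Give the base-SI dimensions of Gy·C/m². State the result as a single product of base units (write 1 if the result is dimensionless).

Gy = J/kg (absorbed dose = energy per mass),
    = m²·s⁻².
C = A·s = s·A (charge = current × time).
Combining: Gy·C·m⁻² = (m²·s⁻²) · (s·A) · m⁻² = s⁻¹·A.

s⁻¹·A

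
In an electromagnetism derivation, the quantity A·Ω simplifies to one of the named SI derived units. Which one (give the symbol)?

V

Ω = kg·m²·s⁻³·A⁻².
Combining: A·Ω = A · (kg·m²·s⁻³·A⁻²) = kg·m²·s⁻³·A⁻¹.
kg·m²·s⁻³·A⁻¹ is the base-SI form of the volt.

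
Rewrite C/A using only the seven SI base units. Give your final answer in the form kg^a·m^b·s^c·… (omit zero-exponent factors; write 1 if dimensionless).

s

C = s·A.
Combining: C·A⁻¹ = (s·A) · A⁻¹ = s.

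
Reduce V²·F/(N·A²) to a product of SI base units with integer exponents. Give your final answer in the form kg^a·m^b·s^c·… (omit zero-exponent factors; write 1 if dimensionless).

N = kg·m·s⁻².
So N⁻¹ = kg⁻¹·m⁻¹·s².
V = kg·m²·s⁻³·A⁻¹.
So V² = kg²·m⁴·s⁻⁶·A⁻².
F = kg⁻¹·m⁻²·s⁴·A².
Combining: N⁻¹·V²·A⁻²·F = (kg⁻¹·m⁻¹·s²) · (kg²·m⁴·s⁻⁶·A⁻²) · A⁻² · (kg⁻¹·m⁻²·s⁴·A²) = m·A⁻².

m·A⁻²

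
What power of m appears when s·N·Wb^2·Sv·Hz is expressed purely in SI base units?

N = kg·m·s⁻².
Wb = kg·m²·s⁻²·A⁻¹.
So Wb² = kg²·m⁴·s⁻⁴·A⁻².
Sv = m²·s⁻².
Hz = s⁻¹.
Combining: s·N·Wb²·Sv·Hz = s · (kg·m·s⁻²) · (kg²·m⁴·s⁻⁴·A⁻²) · (m²·s⁻²) · s⁻¹ = kg³·m⁷·s⁻⁸·A⁻².
The exponent of m is 7.

7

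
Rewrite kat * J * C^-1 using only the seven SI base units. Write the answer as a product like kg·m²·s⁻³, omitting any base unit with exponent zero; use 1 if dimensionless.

kat = mol/s = s⁻¹·mol (catalytic activity).
J = N·m (work = force × distance),
    = kg·m²·s⁻².
C = A·s = s·A (charge = current × time).
So C⁻¹ = s⁻¹·A⁻¹.
Combining: kat·J·C⁻¹ = (s⁻¹·mol) · (kg·m²·s⁻²) · (s⁻¹·A⁻¹) = kg·m²·s⁻⁴·A⁻¹·mol.

kg·m²·s⁻⁴·A⁻¹·mol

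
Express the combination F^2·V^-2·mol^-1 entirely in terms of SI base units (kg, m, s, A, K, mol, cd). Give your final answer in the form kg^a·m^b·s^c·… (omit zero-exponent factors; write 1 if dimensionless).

kg⁻⁴·m⁻⁸·s¹⁴·A⁶·mol⁻¹

F = kg⁻¹·m⁻²·s⁴·A².
So F² = kg⁻²·m⁻⁴·s⁸·A⁴.
V = kg·m²·s⁻³·A⁻¹.
So V⁻² = kg⁻²·m⁻⁴·s⁶·A².
Combining: F²·V⁻²·mol⁻¹ = (kg⁻²·m⁻⁴·s⁸·A⁴) · (kg⁻²·m⁻⁴·s⁶·A²) · mol⁻¹ = kg⁻⁴·m⁻⁸·s¹⁴·A⁶·mol⁻¹.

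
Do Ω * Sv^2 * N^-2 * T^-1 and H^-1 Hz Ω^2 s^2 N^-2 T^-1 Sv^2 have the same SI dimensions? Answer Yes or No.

Yes

Left side:
  Ω = V/A (resistance = voltage per current),
      = kg·m²·s⁻³·A⁻².
  Sv = J/kg (equivalent dose = energy per mass),
      = m²·s⁻².
  So Sv² = m⁴·s⁻⁴.
  N = kg·m/s² = kg·m·s⁻² (force = mass × acceleration).
  So N⁻² = kg⁻²·m⁻²·s⁴.
  T = Wb/m² (flux density = flux per area),
      = kg·s⁻²·A⁻¹.
  So T⁻¹ = kg⁻¹·s²·A.
  Combining: Ω·Sv²·N⁻²·T⁻¹ = (kg·m²·s⁻³·A⁻²) · (m⁴·s⁻⁴) · (kg⁻²·m⁻²·s⁴) · (kg⁻¹·s²·A) = kg⁻²·m⁴·s⁻¹·A⁻¹.
Right side:
  H = Wb/A (inductance = flux per current),
      = kg·m²·s⁻²·A⁻².
  So H⁻¹ = kg⁻¹·m⁻²·s²·A².
  Hz = 1/s = s⁻¹ (frequency is cycles per second).
  Ω = V/A (resistance = voltage per current),
      = kg·m²·s⁻³·A⁻².
  So Ω² = kg²·m⁴·s⁻⁶·A⁻⁴.
  N = kg·m/s² = kg·m·s⁻² (force = mass × acceleration).
  So N⁻² = kg⁻²·m⁻²·s⁴.
  T = Wb/m² (flux density = flux per area),
      = kg·s⁻²·A⁻¹.
  So T⁻¹ = kg⁻¹·s²·A.
  Sv = J/kg (equivalent dose = energy per mass),
      = m²·s⁻².
  So Sv² = m⁴·s⁻⁴.
  Combining: H⁻¹·Hz·Ω²·s²·N⁻²·T⁻¹·Sv² = (kg⁻¹·m⁻²·s²·A²) · s⁻¹ · (kg²·m⁴·s⁻⁶·A⁻⁴) · s² · (kg⁻²·m⁻²·s⁴) · (kg⁻¹·s²·A) · (m⁴·s⁻⁴) = kg⁻²·m⁴·s⁻¹·A⁻¹.
Both reduce to kg⁻²·m⁴·s⁻¹·A⁻¹.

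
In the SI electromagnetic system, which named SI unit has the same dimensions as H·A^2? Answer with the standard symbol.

H = Wb/A (inductance = flux per current),
    = kg·m²·s⁻²·A⁻².
Combining: H·A² = (kg·m²·s⁻²·A⁻²) · A² = kg·m²·s⁻².
kg·m²·s⁻² is the base-SI form of the joule.

J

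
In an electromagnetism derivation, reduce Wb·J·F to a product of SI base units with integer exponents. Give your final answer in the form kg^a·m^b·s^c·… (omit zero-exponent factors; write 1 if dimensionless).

Wb = V·s (flux: a volt is a weber per second),
    = kg·m²·s⁻²·A⁻¹.
J = N·m (work = force × distance),
    = kg·m²·s⁻².
F = C/V (capacitance = charge per voltage),
    = A·s/(kg·m²·s⁻³·A⁻¹) (substituting C and V),
    = kg⁻¹·m⁻²·s⁴·A².
Combining: Wb·J·F = (kg·m²·s⁻²·A⁻¹) · (kg·m²·s⁻²) · (kg⁻¹·m⁻²·s⁴·A²) = kg·m²·A.

kg·m²·A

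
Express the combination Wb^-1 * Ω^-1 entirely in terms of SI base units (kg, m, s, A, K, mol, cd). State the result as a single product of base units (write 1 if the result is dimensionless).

kg⁻²·m⁻⁴·s⁵·A³

Wb = V·s (flux: a volt is a weber per second),
    = kg·m²·s⁻²·A⁻¹.
So Wb⁻¹ = kg⁻¹·m⁻²·s²·A.
Ω = V/A (resistance = voltage per current),
    = kg·m²·s⁻³·A⁻².
So Ω⁻¹ = kg⁻¹·m⁻²·s³·A².
Combining: Wb⁻¹·Ω⁻¹ = (kg⁻¹·m⁻²·s²·A) · (kg⁻¹·m⁻²·s³·A²) = kg⁻²·m⁻⁴·s⁵·A³.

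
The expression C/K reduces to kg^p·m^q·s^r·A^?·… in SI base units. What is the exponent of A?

1

C = A·s = s·A (charge = current × time).
Combining: K⁻¹·C = K⁻¹ · (s·A) = s·A·K⁻¹.
The exponent of A is 1.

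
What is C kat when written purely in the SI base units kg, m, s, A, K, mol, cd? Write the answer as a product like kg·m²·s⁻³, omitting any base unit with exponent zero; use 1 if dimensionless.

A·mol

C = A·s = s·A (charge = current × time).
kat = mol/s = s⁻¹·mol (catalytic activity).
Combining: C·kat = (s·A) · (s⁻¹·mol) = A·mol.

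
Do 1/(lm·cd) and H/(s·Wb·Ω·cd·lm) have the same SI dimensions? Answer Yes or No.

Left side:
  lm = cd.
  So lm⁻¹ = cd⁻¹.
  Combining: lm⁻¹·cd⁻¹ = cd⁻¹ · cd⁻¹ = cd⁻².
Right side:
  Wb = kg·m²·s⁻²·A⁻¹.
  So Wb⁻¹ = kg⁻¹·m⁻²·s²·A.
  H = kg·m²·s⁻²·A⁻².
  Ω = kg·m²·s⁻³·A⁻².
  So Ω⁻¹ = kg⁻¹·m⁻²·s³·A².
  lm = cd.
  So lm⁻¹ = cd⁻¹.
  Combining: s⁻¹·Wb⁻¹·H·Ω⁻¹·cd⁻¹·lm⁻¹ = s⁻¹ · (kg⁻¹·m⁻²·s²·A) · (kg·m²·s⁻²·A⁻²) · (kg⁻¹·m⁻²·s³·A²) · cd⁻¹ · cd⁻¹ = kg⁻¹·m⁻²·s²·A·cd⁻².
Left is cd⁻²; right is kg⁻¹·m⁻²·s²·A·cd⁻² — different.

No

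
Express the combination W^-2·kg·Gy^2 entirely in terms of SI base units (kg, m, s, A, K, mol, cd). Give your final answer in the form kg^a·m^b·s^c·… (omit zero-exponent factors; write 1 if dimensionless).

kg⁻¹·s²

W = J/s (power = energy per time),
    = kg·m²·s⁻³.
So W⁻² = kg⁻²·m⁻⁴·s⁶.
Gy = J/kg (absorbed dose = energy per mass),
    = m²·s⁻².
So Gy² = m⁴·s⁻⁴.
Combining: W⁻²·kg·Gy² = (kg⁻²·m⁻⁴·s⁶) · kg · (m⁴·s⁻⁴) = kg⁻¹·s².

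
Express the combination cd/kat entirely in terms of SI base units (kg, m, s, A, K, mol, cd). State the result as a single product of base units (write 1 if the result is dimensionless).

s·mol⁻¹·cd

kat = s⁻¹·mol.
So kat⁻¹ = s·mol⁻¹.
Combining: cd·kat⁻¹ = cd · (s·mol⁻¹) = s·mol⁻¹·cd.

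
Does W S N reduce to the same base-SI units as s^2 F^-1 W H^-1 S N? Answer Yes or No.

Yes

Left side:
  W = kg·m²·s⁻³.
  S = kg⁻¹·m⁻²·s³·A².
  N = kg·m·s⁻².
  Combining: W·S·N = (kg·m²·s⁻³) · (kg⁻¹·m⁻²·s³·A²) · (kg·m·s⁻²) = kg·m·s⁻²·A².
Right side:
  F = C/V (capacitance = charge per voltage),
      = A·s/(kg·m²·s⁻³·A⁻¹) (substituting C and V),
      = kg⁻¹·m⁻²·s⁴·A².
  So F⁻¹ = kg·m²·s⁻⁴·A⁻².
  W = J/s (power = energy per time),
      = kg·m²·s⁻³.
  H = Wb/A (inductance = flux per current),
      = kg·m²·s⁻²·A⁻².
  So H⁻¹ = kg⁻¹·m⁻²·s²·A².
  S = 1/Ω (conductance is reciprocal resistance),
      = kg⁻¹·m⁻²·s³·A².
  N = kg·m/s² = kg·m·s⁻² (force = mass × acceleration).
  Combining: s²·F⁻¹·W·H⁻¹·S·N = s² · (kg·m²·s⁻⁴·A⁻²) · (kg·m²·s⁻³) · (kg⁻¹·m⁻²·s²·A²) · (kg⁻¹·m⁻²·s³·A²) · (kg·m·s⁻²) = kg·m·s⁻²·A².
Both reduce to kg·m·s⁻²·A².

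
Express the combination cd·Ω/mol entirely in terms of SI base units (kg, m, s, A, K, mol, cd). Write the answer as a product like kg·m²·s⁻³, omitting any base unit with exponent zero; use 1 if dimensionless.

kg·m²·s⁻³·A⁻²·mol⁻¹·cd

Ω = kg·m²·s⁻³·A⁻².
Combining: cd·mol⁻¹·Ω = cd · mol⁻¹ · (kg·m²·s⁻³·A⁻²) = kg·m²·s⁻³·A⁻²·mol⁻¹·cd.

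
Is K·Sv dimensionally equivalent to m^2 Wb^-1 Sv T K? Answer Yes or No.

Left side:
  Sv = m²·s⁻².
  Combining: K·Sv = K · (m²·s⁻²) = m²·s⁻²·K.
Right side:
  Wb = kg·m²·s⁻²·A⁻¹.
  So Wb⁻¹ = kg⁻¹·m⁻²·s²·A.
  Sv = m²·s⁻².
  T = kg·s⁻²·A⁻¹.
  Combining: m²·Wb⁻¹·Sv·T·K = m² · (kg⁻¹·m⁻²·s²·A) · (m²·s⁻²) · (kg·s⁻²·A⁻¹) · K = m²·s⁻²·K.
Both reduce to m²·s⁻²·K.

Yes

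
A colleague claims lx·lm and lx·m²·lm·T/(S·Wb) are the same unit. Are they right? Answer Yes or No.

No

Left side:
  lx = lm/m² (illuminance = luminous flux per area),
      = m⁻²·cd.
  lm = cd·sr = cd (luminous flux; sr is dimensionless).
  Combining: lx·lm = (m⁻²·cd) · cd = m⁻²·cd².
Right side:
  lx = lm/m² (illuminance = luminous flux per area),
      = m⁻²·cd.
  lm = cd·sr = cd (luminous flux; sr is dimensionless).
  S = 1/Ω (conductance is reciprocal resistance),
      = kg⁻¹·m⁻²·s³·A².
  So S⁻¹ = kg·m²·s⁻³·A⁻².
  Wb = V·s (flux: a volt is a weber per second),
      = kg·m²·s⁻²·A⁻¹.
  So Wb⁻¹ = kg⁻¹·m⁻²·s²·A.
  T = Wb/m² (flux density = flux per area),
      = kg·s⁻²·A⁻¹.
  Combining: lx·m²·lm·S⁻¹·Wb⁻¹·T = (m⁻²·cd) · m² · cd · (kg·m²·s⁻³·A⁻²) · (kg⁻¹·m⁻²·s²·A) · (kg·s⁻²·A⁻¹) = kg·s⁻³·A⁻²·cd².
Left is m⁻²·cd²; right is kg·s⁻³·A⁻²·cd² — different.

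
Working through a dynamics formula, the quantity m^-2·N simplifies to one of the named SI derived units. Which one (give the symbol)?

N = kg·m/s² = kg·m·s⁻² (force = mass × acceleration).
Combining: m⁻²·N = m⁻² · (kg·m·s⁻²) = kg·m⁻¹·s⁻².
kg·m⁻¹·s⁻² is the base-SI form of the pascal.

Pa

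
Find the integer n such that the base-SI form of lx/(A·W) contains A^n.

-1

lx = lm/m² (illuminance = luminous flux per area),
    = m⁻²·cd.
W = J/s (power = energy per time),
    = kg·m²·s⁻³.
So W⁻¹ = kg⁻¹·m⁻²·s³.
Combining: lx·A⁻¹·W⁻¹ = (m⁻²·cd) · A⁻¹ · (kg⁻¹·m⁻²·s³) = kg⁻¹·m⁻⁴·s³·A⁻¹·cd.
The exponent of A is -1.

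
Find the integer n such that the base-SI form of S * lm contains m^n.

S = 1/Ω (conductance is reciprocal resistance),
    = kg⁻¹·m⁻²·s³·A².
lm = cd·sr = cd (luminous flux; sr is dimensionless).
Combining: S·lm = (kg⁻¹·m⁻²·s³·A²) · cd = kg⁻¹·m⁻²·s³·A²·cd.
The exponent of m is -2.

-2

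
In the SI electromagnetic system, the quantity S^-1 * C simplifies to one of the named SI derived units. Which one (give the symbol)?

S = 1/Ω (conductance is reciprocal resistance),
    = kg⁻¹·m⁻²·s³·A².
So S⁻¹ = kg·m²·s⁻³·A⁻².
C = A·s = s·A (charge = current × time).
Combining: S⁻¹·C = (kg·m²·s⁻³·A⁻²) · (s·A) = kg·m²·s⁻²·A⁻¹.
kg·m²·s⁻²·A⁻¹ is the base-SI form of the weber.

Wb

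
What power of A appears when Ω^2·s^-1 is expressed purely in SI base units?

Ω = V/A (resistance = voltage per current),
    = kg·m²·s⁻³·A⁻².
So Ω² = kg²·m⁴·s⁻⁶·A⁻⁴.
Combining: Ω²·s⁻¹ = (kg²·m⁴·s⁻⁶·A⁻⁴) · s⁻¹ = kg²·m⁴·s⁻⁷·A⁻⁴.
The exponent of A is -4.

-4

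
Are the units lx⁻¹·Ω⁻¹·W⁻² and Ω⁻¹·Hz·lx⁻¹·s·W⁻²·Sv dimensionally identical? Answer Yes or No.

Left side:
  lx = m⁻²·cd.
  So lx⁻¹ = m²·cd⁻¹.
  Ω = kg·m²·s⁻³·A⁻².
  So Ω⁻¹ = kg⁻¹·m⁻²·s³·A².
  W = kg·m²·s⁻³.
  So W⁻² = kg⁻²·m⁻⁴·s⁶.
  Combining: lx⁻¹·Ω⁻¹·W⁻² = (m²·cd⁻¹) · (kg⁻¹·m⁻²·s³·A²) · (kg⁻²·m⁻⁴·s⁶) = kg⁻³·m⁻⁴·s⁹·A²·cd⁻¹.
Right side:
  Ω = kg·m²·s⁻³·A⁻².
  So Ω⁻¹ = kg⁻¹·m⁻²·s³·A².
  Hz = s⁻¹.
  lx = m⁻²·cd.
  So lx⁻¹ = m²·cd⁻¹.
  W = kg·m²·s⁻³.
  So W⁻² = kg⁻²·m⁻⁴·s⁶.
  Sv = m²·s⁻².
  Combining: Ω⁻¹·Hz·lx⁻¹·s·W⁻²·Sv = (kg⁻¹·m⁻²·s³·A²) · s⁻¹ · (m²·cd⁻¹) · s · (kg⁻²·m⁻⁴·s⁶) · (m²·s⁻²) = kg⁻³·m⁻²·s⁷·A²·cd⁻¹.
Left is kg⁻³·m⁻⁴·s⁹·A²·cd⁻¹; right is kg⁻³·m⁻²·s⁷·A²·cd⁻¹ — different.

No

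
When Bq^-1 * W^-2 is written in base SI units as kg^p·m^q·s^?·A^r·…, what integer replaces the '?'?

7

Bq = s⁻¹.
So Bq⁻¹ = s.
W = kg·m²·s⁻³.
So W⁻² = kg⁻²·m⁻⁴·s⁶.
Combining: Bq⁻¹·W⁻² = s · (kg⁻²·m⁻⁴·s⁶) = kg⁻²·m⁻⁴·s⁷.
The exponent of s is 7.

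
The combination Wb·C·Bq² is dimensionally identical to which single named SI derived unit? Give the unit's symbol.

W

Wb = V·s (flux: a volt is a weber per second),
    = kg·m²·s⁻²·A⁻¹.
C = A·s = s·A (charge = current × time).
Bq = 1/s = s⁻¹ (activity is decays per second).
So Bq² = s⁻².
Combining: Wb·C·Bq² = (kg·m²·s⁻²·A⁻¹) · (s·A) · s⁻² = kg·m²·s⁻³.
kg·m²·s⁻³ is the base-SI form of the watt.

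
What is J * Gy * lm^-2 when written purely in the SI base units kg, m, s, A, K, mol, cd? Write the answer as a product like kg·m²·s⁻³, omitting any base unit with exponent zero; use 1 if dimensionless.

J = kg·m²·s⁻².
Gy = m²·s⁻².
lm = cd.
So lm⁻² = cd⁻².
Combining: J·Gy·lm⁻² = (kg·m²·s⁻²) · (m²·s⁻²) · cd⁻² = kg·m⁴·s⁻⁴·cd⁻².

kg·m⁴·s⁻⁴·cd⁻²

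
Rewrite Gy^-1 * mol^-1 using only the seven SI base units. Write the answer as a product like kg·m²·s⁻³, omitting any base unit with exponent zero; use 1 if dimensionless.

Gy = m²·s⁻².
So Gy⁻¹ = m⁻²·s².
Combining: Gy⁻¹·mol⁻¹ = (m⁻²·s²) · mol⁻¹ = m⁻²·s²·mol⁻¹.

m⁻²·s²·mol⁻¹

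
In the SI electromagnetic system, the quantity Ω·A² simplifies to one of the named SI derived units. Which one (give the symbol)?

Ω = V/A (resistance = voltage per current),
    = kg·m²·s⁻³·A⁻².
Combining: Ω·A² = (kg·m²·s⁻³·A⁻²) · A² = kg·m²·s⁻³.
kg·m²·s⁻³ is the base-SI form of the watt.

W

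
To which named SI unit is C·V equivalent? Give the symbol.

C = s·A.
V = kg·m²·s⁻³·A⁻¹.
Combining: C·V = (s·A) · (kg·m²·s⁻³·A⁻¹) = kg·m²·s⁻².
kg·m²·s⁻² is the base-SI form of the joule.

J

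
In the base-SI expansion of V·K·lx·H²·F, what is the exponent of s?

-3

V = W/A (potential = power per current),
    = kg·m²·s⁻³·A⁻¹.
lx = lm/m² (illuminance = luminous flux per area),
    = m⁻²·cd.
H = Wb/A (inductance = flux per current),
    = kg·m²·s⁻²·A⁻².
So H² = kg²·m⁴·s⁻⁴·A⁻⁴.
F = C/V (capacitance = charge per voltage),
    = A·s/(kg·m²·s⁻³·A⁻¹) (substituting C and V),
    = kg⁻¹·m⁻²·s⁴·A².
Combining: V·K·lx·H²·F = (kg·m²·s⁻³·A⁻¹) · K · (m⁻²·cd) · (kg²·m⁴·s⁻⁴·A⁻⁴) · (kg⁻¹·m⁻²·s⁴·A²) = kg²·m²·s⁻³·A⁻³·K·cd.
The exponent of s is -3.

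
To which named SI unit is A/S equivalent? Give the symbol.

S = kg⁻¹·m⁻²·s³·A².
So S⁻¹ = kg·m²·s⁻³·A⁻².
Combining: A·S⁻¹ = A · (kg·m²·s⁻³·A⁻²) = kg·m²·s⁻³·A⁻¹.
kg·m²·s⁻³·A⁻¹ is the base-SI form of the volt.

V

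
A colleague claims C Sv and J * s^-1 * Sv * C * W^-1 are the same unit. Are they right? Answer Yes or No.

Yes

Left side:
  C = s·A.
  Sv = m²·s⁻².
  Combining: C·Sv = (s·A) · (m²·s⁻²) = m²·s⁻¹·A.
Right side:
  J = N·m (work = force × distance),
      = kg·m²·s⁻².
  Sv = J/kg (equivalent dose = energy per mass),
      = m²·s⁻².
  C = A·s = s·A (charge = current × time).
  W = J/s (power = energy per time),
      = kg·m²·s⁻³.
  So W⁻¹ = kg⁻¹·m⁻²·s³.
  Combining: J·s⁻¹·Sv·C·W⁻¹ = (kg·m²·s⁻²) · s⁻¹ · (m²·s⁻²) · (s·A) · (kg⁻¹·m⁻²·s³) = m²·s⁻¹·A.
Both reduce to m²·s⁻¹·A.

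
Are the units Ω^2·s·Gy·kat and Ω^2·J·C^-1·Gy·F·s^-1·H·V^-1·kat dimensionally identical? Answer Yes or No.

Left side:
  Ω = kg·m²·s⁻³·A⁻².
  So Ω² = kg²·m⁴·s⁻⁶·A⁻⁴.
  Gy = m²·s⁻².
  kat = s⁻¹·mol.
  Combining: Ω²·s·Gy·kat = (kg²·m⁴·s⁻⁶·A⁻⁴) · s · (m²·s⁻²) · (s⁻¹·mol) = kg²·m⁶·s⁻⁸·A⁻⁴·mol.
Right side:
  Ω = V/A (resistance = voltage per current),
      = kg·m²·s⁻³·A⁻².
  So Ω² = kg²·m⁴·s⁻⁶·A⁻⁴.
  J = N·m (work = force × distance),
      = kg·m²·s⁻².
  C = A·s = s·A (charge = current × time).
  So C⁻¹ = s⁻¹·A⁻¹.
  Gy = J/kg (absorbed dose = energy per mass),
      = m²·s⁻².
  F = C/V (capacitance = charge per voltage),
      = A·s/(kg·m²·s⁻³·A⁻¹) (substituting C and V),
      = kg⁻¹·m⁻²·s⁴·A².
  H = Wb/A (inductance = flux per current),
      = kg·m²·s⁻²·A⁻².
  V = W/A (potential = power per current),
      = kg·m²·s⁻³·A⁻¹.
  So V⁻¹ = kg⁻¹·m⁻²·s³·A.
  kat = mol/s = s⁻¹·mol (catalytic activity).
  Combining: Ω²·J·C⁻¹·Gy·F·s⁻¹·H·V⁻¹·kat = (kg²·m⁴·s⁻⁶·A⁻⁴) · (kg·m²·s⁻²) · (s⁻¹·A⁻¹) · (m²·s⁻²) · (kg⁻¹·m⁻²·s⁴·A²) · s⁻¹ · (kg·m²·s⁻²·A⁻²) · (kg⁻¹·m⁻²·s³·A) · (s⁻¹·mol) = kg²·m⁶·s⁻⁸·A⁻⁴·mol.
Both reduce to kg²·m⁶·s⁻⁸·A⁻⁴·mol.

Yes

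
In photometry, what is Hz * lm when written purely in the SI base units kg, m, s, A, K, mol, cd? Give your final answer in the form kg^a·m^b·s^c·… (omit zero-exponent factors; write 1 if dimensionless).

Hz = s⁻¹.
lm = cd.
Combining: Hz·lm = s⁻¹ · cd = s⁻¹·cd.

s⁻¹·cd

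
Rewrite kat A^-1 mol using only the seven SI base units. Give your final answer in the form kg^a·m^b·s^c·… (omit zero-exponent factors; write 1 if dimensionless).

kat = s⁻¹·mol.
Combining: kat·A⁻¹·mol = (s⁻¹·mol) · A⁻¹ · mol = s⁻¹·A⁻¹·mol².

s⁻¹·A⁻¹·mol²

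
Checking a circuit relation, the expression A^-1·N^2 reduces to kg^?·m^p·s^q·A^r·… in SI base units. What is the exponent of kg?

2

N = kg·m/s² = kg·m·s⁻² (force = mass × acceleration).
So N² = kg²·m²·s⁻⁴.
Combining: A⁻¹·N² = A⁻¹ · (kg²·m²·s⁻⁴) = kg²·m²·s⁻⁴·A⁻¹.
The exponent of kg is 2.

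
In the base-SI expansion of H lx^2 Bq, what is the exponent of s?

-3

H = kg·m²·s⁻²·A⁻².
lx = m⁻²·cd.
So lx² = m⁻⁴·cd².
Bq = s⁻¹.
Combining: H·lx²·Bq = (kg·m²·s⁻²·A⁻²) · (m⁻⁴·cd²) · s⁻¹ = kg·m⁻²·s⁻³·A⁻²·cd².
The exponent of s is -3.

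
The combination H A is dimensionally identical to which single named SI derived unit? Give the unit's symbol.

Wb

H = Wb/A (inductance = flux per current),
    = kg·m²·s⁻²·A⁻².
Combining: H·A = (kg·m²·s⁻²·A⁻²) · A = kg·m²·s⁻²·A⁻¹.
kg·m²·s⁻²·A⁻¹ is the base-SI form of the weber.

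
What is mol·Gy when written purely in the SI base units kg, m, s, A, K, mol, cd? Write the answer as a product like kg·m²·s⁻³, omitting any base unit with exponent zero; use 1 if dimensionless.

m²·s⁻²·mol

Gy = m²·s⁻².
Combining: mol·Gy = mol · (m²·s⁻²) = m²·s⁻²·mol.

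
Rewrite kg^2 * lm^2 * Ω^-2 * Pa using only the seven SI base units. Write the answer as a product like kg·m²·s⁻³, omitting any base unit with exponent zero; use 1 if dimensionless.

lm = cd·sr = cd (luminous flux; sr is dimensionless).
So lm² = cd².
Ω = V/A (resistance = voltage per current),
    = kg·m²·s⁻³·A⁻².
So Ω⁻² = kg⁻²·m⁻⁴·s⁶·A⁴.
Pa = N/m² (pressure = force per area),
    = kg·m⁻¹·s⁻².
Combining: kg²·lm²·Ω⁻²·Pa = kg² · cd² · (kg⁻²·m⁻⁴·s⁶·A⁴) · (kg·m⁻¹·s⁻²) = kg·m⁻⁵·s⁴·A⁴·cd².

kg·m⁻⁵·s⁴·A⁴·cd²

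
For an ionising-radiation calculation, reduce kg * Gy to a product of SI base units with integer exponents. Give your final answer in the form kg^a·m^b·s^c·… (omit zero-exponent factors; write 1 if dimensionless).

kg·m²·s⁻²

Gy = J/kg (absorbed dose = energy per mass),
    = m²·s⁻².
Combining: kg·Gy = kg · (m²·s⁻²) = kg·m²·s⁻².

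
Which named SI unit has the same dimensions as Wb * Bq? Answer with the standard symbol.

V

Wb = V·s (flux: a volt is a weber per second),
    = kg·m²·s⁻²·A⁻¹.
Bq = 1/s = s⁻¹ (activity is decays per second).
Combining: Wb·Bq = (kg·m²·s⁻²·A⁻¹) · s⁻¹ = kg·m²·s⁻³·A⁻¹.
kg·m²·s⁻³·A⁻¹ is the base-SI form of the volt.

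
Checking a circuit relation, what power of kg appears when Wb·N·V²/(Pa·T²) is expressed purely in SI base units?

1

Wb = kg·m²·s⁻²·A⁻¹.
Pa = kg·m⁻¹·s⁻².
So Pa⁻¹ = kg⁻¹·m·s².
N = kg·m·s⁻².
T = kg·s⁻²·A⁻¹.
So T⁻² = kg⁻²·s⁴·A².
V = kg·m²·s⁻³·A⁻¹.
So V² = kg²·m⁴·s⁻⁶·A⁻².
Combining: Wb·Pa⁻¹·N·T⁻²·V² = (kg·m²·s⁻²·A⁻¹) · (kg⁻¹·m·s²) · (kg·m·s⁻²) · (kg⁻²·s⁴·A²) · (kg²·m⁴·s⁻⁶·A⁻²) = kg·m⁸·s⁻⁴·A⁻¹.
The exponent of kg is 1.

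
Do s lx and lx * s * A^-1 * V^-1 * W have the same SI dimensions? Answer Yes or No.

Yes

Left side:
  lx = m⁻²·cd.
  Combining: s·lx = s · (m⁻²·cd) = m⁻²·s·cd.
Right side:
  lx = m⁻²·cd.
  V = kg·m²·s⁻³·A⁻¹.
  So V⁻¹ = kg⁻¹·m⁻²·s³·A.
  W = kg·m²·s⁻³.
  Combining: lx·s·A⁻¹·V⁻¹·W = (m⁻²·cd) · s · A⁻¹ · (kg⁻¹·m⁻²·s³·A) · (kg·m²·s⁻³) = m⁻²·s·cd.
Both reduce to m⁻²·s·cd.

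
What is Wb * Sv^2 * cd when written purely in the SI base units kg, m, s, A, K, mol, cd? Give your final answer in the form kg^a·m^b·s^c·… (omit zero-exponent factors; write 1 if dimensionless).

Wb = V·s (flux: a volt is a weber per second),
    = kg·m²·s⁻²·A⁻¹.
Sv = J/kg (equivalent dose = energy per mass),
    = m²·s⁻².
So Sv² = m⁴·s⁻⁴.
Combining: Wb·Sv²·cd = (kg·m²·s⁻²·A⁻¹) · (m⁴·s⁻⁴) · cd = kg·m⁶·s⁻⁶·A⁻¹·cd.

kg·m⁶·s⁻⁶·A⁻¹·cd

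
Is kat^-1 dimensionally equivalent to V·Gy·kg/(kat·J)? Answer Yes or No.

No

Left side:
  kat = s⁻¹·mol.
  So kat⁻¹ = s·mol⁻¹.
Right side:
  V = W/A (potential = power per current),
      = kg·m²·s⁻³·A⁻¹.
  kat = mol/s = s⁻¹·mol (catalytic activity).
  So kat⁻¹ = s·mol⁻¹.
  J = N·m (work = force × distance),
      = kg·m²·s⁻².
  So J⁻¹ = kg⁻¹·m⁻²·s².
  Gy = J/kg (absorbed dose = energy per mass),
      = m²·s⁻².
  Combining: V·kat⁻¹·J⁻¹·Gy·kg = (kg·m²·s⁻³·A⁻¹) · (s·mol⁻¹) · (kg⁻¹·m⁻²·s²) · (m²·s⁻²) · kg = kg·m²·s⁻²·A⁻¹·mol⁻¹.
Left is s·mol⁻¹; right is kg·m²·s⁻²·A⁻¹·mol⁻¹ — different.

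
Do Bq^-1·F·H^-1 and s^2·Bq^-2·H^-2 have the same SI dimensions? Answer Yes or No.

Left side:
  Bq = 1/s = s⁻¹ (activity is decays per second).
  So Bq⁻¹ = s.
  F = C/V (capacitance = charge per voltage),
      = A·s/(kg·m²·s⁻³·A⁻¹) (substituting C and V),
      = kg⁻¹·m⁻²·s⁴·A².
  H = Wb/A (inductance = flux per current),
      = kg·m²·s⁻²·A⁻².
  So H⁻¹ = kg⁻¹·m⁻²·s²·A².
  Combining: Bq⁻¹·F·H⁻¹ = s · (kg⁻¹·m⁻²·s⁴·A²) · (kg⁻¹·m⁻²·s²·A²) = kg⁻²·m⁻⁴·s⁷·A⁴.
Right side:
  Bq = s⁻¹.
  So Bq⁻² = s².
  H = kg·m²·s⁻²·A⁻².
  So H⁻² = kg⁻²·m⁻⁴·s⁴·A⁴.
  Combining: s²·Bq⁻²·H⁻² = s² · s² · (kg⁻²·m⁻⁴·s⁴·A⁴) = kg⁻²·m⁻⁴·s⁸·A⁴.
Left is kg⁻²·m⁻⁴·s⁷·A⁴; right is kg⁻²·m⁻⁴·s⁸·A⁴ — different.

No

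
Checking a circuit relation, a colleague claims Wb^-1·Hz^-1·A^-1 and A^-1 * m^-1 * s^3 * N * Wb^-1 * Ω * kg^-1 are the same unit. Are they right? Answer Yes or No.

No

Left side:
  Wb = V·s (flux: a volt is a weber per second),
      = kg·m²·s⁻²·A⁻¹.
  So Wb⁻¹ = kg⁻¹·m⁻²·s²·A.
  Hz = 1/s = s⁻¹ (frequency is cycles per second).
  So Hz⁻¹ = s.
  Combining: Wb⁻¹·Hz⁻¹·A⁻¹ = (kg⁻¹·m⁻²·s²·A) · s · A⁻¹ = kg⁻¹·m⁻²·s³.
Right side:
  N = kg·m·s⁻².
  Wb = kg·m²·s⁻²·A⁻¹.
  So Wb⁻¹ = kg⁻¹·m⁻²·s²·A.
  Ω = kg·m²·s⁻³·A⁻².
  Combining: A⁻¹·m⁻¹·s³·N·Wb⁻¹·Ω·kg⁻¹ = A⁻¹ · m⁻¹ · s³ · (kg·m·s⁻²) · (kg⁻¹·m⁻²·s²·A) · (kg·m²·s⁻³·A⁻²) · kg⁻¹ = A⁻².
Left is kg⁻¹·m⁻²·s³; right is A⁻² — different.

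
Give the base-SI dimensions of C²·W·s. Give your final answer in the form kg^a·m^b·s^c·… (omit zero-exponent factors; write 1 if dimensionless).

kg·m²·A²

C = A·s = s·A (charge = current × time).
So C² = s²·A².
W = J/s (power = energy per time),
    = kg·m²·s⁻³.
Combining: C²·W·s = (s²·A²) · (kg·m²·s⁻³) · s = kg·m²·A².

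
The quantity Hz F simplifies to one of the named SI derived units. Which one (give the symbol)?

Hz = s⁻¹.
F = kg⁻¹·m⁻²·s⁴·A².
Combining: Hz·F = s⁻¹ · (kg⁻¹·m⁻²·s⁴·A²) = kg⁻¹·m⁻²·s³·A².
kg⁻¹·m⁻²·s³·A² is the base-SI form of the siemens.

S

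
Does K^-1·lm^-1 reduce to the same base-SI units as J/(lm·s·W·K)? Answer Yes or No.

Left side:
  lm = cd·sr = cd (luminous flux; sr is dimensionless).
  So lm⁻¹ = cd⁻¹.
  Combining: K⁻¹·lm⁻¹ = K⁻¹ · cd⁻¹ = K⁻¹·cd⁻¹.
Right side:
  J = kg·m²·s⁻².
  lm = cd.
  So lm⁻¹ = cd⁻¹.
  W = kg·m²·s⁻³.
  So W⁻¹ = kg⁻¹·m⁻²·s³.
  Combining: J·lm⁻¹·s⁻¹·W⁻¹·K⁻¹ = (kg·m²·s⁻²) · cd⁻¹ · s⁻¹ · (kg⁻¹·m⁻²·s³) · K⁻¹ = K⁻¹·cd⁻¹.
Both reduce to K⁻¹·cd⁻¹.

Yes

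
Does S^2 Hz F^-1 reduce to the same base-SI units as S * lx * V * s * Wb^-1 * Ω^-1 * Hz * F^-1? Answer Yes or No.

No

Left side:
  S = 1/Ω (conductance is reciprocal resistance),
      = kg⁻¹·m⁻²·s³·A².
  So S² = kg⁻²·m⁻⁴·s⁶·A⁴.
  Hz = 1/s = s⁻¹ (frequency is cycles per second).
  F = C/V (capacitance = charge per voltage),
      = A·s/(kg·m²·s⁻³·A⁻¹) (substituting C and V),
      = kg⁻¹·m⁻²·s⁴·A².
  So F⁻¹ = kg·m²·s⁻⁴·A⁻².
  Combining: S²·Hz·F⁻¹ = (kg⁻²·m⁻⁴·s⁶·A⁴) · s⁻¹ · (kg·m²·s⁻⁴·A⁻²) = kg⁻¹·m⁻²·s·A².
Right side:
  S = 1/Ω (conductance is reciprocal resistance),
      = kg⁻¹·m⁻²·s³·A².
  lx = lm/m² (illuminance = luminous flux per area),
      = m⁻²·cd.
  V = W/A (potential = power per current),
      = kg·m²·s⁻³·A⁻¹.
  Wb = V·s (flux: a volt is a weber per second),
      = kg·m²·s⁻²·A⁻¹.
  So Wb⁻¹ = kg⁻¹·m⁻²·s²·A.
  Ω = V/A (resistance = voltage per current),
      = kg·m²·s⁻³·A⁻².
  So Ω⁻¹ = kg⁻¹·m⁻²·s³·A².
  Hz = 1/s = s⁻¹ (frequency is cycles per second).
  F = C/V (capacitance = charge per voltage),
      = A·s/(kg·m²·s⁻³·A⁻¹) (substituting C and V),
      = kg⁻¹·m⁻²·s⁴·A².
  So F⁻¹ = kg·m²·s⁻⁴·A⁻².
  Combining: S·lx·V·s·Wb⁻¹·Ω⁻¹·Hz·F⁻¹ = (kg⁻¹·m⁻²·s³·A²) · (m⁻²·cd) · (kg·m²·s⁻³·A⁻¹) · s · (kg⁻¹·m⁻²·s²·A) · (kg⁻¹·m⁻²·s³·A²) · s⁻¹ · (kg·m²·s⁻⁴·A⁻²) = kg⁻¹·m⁻⁴·s·A²·cd.
Left is kg⁻¹·m⁻²·s·A²; right is kg⁻¹·m⁻⁴·s·A²·cd — different.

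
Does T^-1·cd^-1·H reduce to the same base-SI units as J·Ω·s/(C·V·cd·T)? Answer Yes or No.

Left side:
  T = Wb/m² (flux density = flux per area),
      = kg·s⁻²·A⁻¹.
  So T⁻¹ = kg⁻¹·s²·A.
  H = Wb/A (inductance = flux per current),
      = kg·m²·s⁻²·A⁻².
  Combining: T⁻¹·cd⁻¹·H = (kg⁻¹·s²·A) · cd⁻¹ · (kg·m²·s⁻²·A⁻²) = m²·A⁻¹·cd⁻¹.
Right side:
  J = kg·m²·s⁻².
  C = s·A.
  So C⁻¹ = s⁻¹·A⁻¹.
  V = kg·m²·s⁻³·A⁻¹.
  So V⁻¹ = kg⁻¹·m⁻²·s³·A.
  Ω = kg·m²·s⁻³·A⁻².
  T = kg·s⁻²·A⁻¹.
  So T⁻¹ = kg⁻¹·s²·A.
  Combining: J·C⁻¹·V⁻¹·Ω·s·cd⁻¹·T⁻¹ = (kg·m²·s⁻²) · (s⁻¹·A⁻¹) · (kg⁻¹·m⁻²·s³·A) · (kg·m²·s⁻³·A⁻²) · s · cd⁻¹ · (kg⁻¹·s²·A) = m²·A⁻¹·cd⁻¹.
Both reduce to m²·A⁻¹·cd⁻¹.

Yes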